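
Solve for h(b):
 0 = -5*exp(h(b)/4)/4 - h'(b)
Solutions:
 h(b) = 4*log(1/(C1 + 5*b)) + 16*log(2)


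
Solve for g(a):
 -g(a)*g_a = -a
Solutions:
 g(a) = -sqrt(C1 + a^2)
 g(a) = sqrt(C1 + a^2)


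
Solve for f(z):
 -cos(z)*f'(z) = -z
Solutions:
 f(z) = C1 + Integral(z/cos(z), z)


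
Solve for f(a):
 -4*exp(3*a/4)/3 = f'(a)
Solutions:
 f(a) = C1 - 16*exp(3*a/4)/9


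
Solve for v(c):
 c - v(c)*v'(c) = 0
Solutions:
 v(c) = -sqrt(C1 + c^2)
 v(c) = sqrt(C1 + c^2)


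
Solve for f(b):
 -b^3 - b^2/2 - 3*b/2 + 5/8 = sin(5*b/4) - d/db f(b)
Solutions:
 f(b) = C1 + b^4/4 + b^3/6 + 3*b^2/4 - 5*b/8 - 4*cos(5*b/4)/5


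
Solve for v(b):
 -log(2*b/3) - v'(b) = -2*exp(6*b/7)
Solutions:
 v(b) = C1 - b*log(b) + b*(-log(2) + 1 + log(3)) + 7*exp(6*b/7)/3


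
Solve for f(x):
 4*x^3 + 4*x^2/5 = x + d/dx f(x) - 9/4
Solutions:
 f(x) = C1 + x^4 + 4*x^3/15 - x^2/2 + 9*x/4


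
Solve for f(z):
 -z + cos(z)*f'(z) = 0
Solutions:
 f(z) = C1 + Integral(z/cos(z), z)


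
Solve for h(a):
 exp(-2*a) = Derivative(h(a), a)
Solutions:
 h(a) = C1 - exp(-2*a)/2


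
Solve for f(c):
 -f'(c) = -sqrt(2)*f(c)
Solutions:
 f(c) = C1*exp(sqrt(2)*c)


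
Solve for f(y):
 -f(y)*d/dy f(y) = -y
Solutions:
 f(y) = -sqrt(C1 + y^2)
 f(y) = sqrt(C1 + y^2)


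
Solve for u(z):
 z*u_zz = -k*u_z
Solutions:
 u(z) = C1 + z^(1 - re(k))*(C2*sin(log(z)*Abs(im(k))) + C3*cos(log(z)*im(k)))


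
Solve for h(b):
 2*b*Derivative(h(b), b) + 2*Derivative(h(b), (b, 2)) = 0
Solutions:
 h(b) = C1 + C2*erf(sqrt(2)*b/2)


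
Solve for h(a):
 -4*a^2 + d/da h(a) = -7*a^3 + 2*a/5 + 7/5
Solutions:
 h(a) = C1 - 7*a^4/4 + 4*a^3/3 + a^2/5 + 7*a/5


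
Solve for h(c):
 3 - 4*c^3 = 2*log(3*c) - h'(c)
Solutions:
 h(c) = C1 + c^4 + 2*c*log(c) - 5*c + c*log(9)


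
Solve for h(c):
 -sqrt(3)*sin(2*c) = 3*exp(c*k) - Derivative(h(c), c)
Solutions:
 h(c) = C1 - sqrt(3)*cos(2*c)/2 + 3*exp(c*k)/k


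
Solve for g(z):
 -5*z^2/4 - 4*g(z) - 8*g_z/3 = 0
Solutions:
 g(z) = C1*exp(-3*z/2) - 5*z^2/16 + 5*z/12 - 5/18


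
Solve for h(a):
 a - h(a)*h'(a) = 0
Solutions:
 h(a) = -sqrt(C1 + a^2)
 h(a) = sqrt(C1 + a^2)


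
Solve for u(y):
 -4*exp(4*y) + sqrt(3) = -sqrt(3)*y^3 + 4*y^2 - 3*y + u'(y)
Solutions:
 u(y) = C1 + sqrt(3)*y^4/4 - 4*y^3/3 + 3*y^2/2 + sqrt(3)*y - exp(4*y)


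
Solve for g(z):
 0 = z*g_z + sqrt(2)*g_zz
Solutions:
 g(z) = C1 + C2*erf(2^(1/4)*z/2)


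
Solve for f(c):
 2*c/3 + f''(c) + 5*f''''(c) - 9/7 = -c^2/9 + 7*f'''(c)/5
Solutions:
 f(c) = C1 + C2*c - c^4/108 - 22*c^3/135 + 1619*c^2/3150 + (C3*sin(sqrt(451)*c/50) + C4*cos(sqrt(451)*c/50))*exp(7*c/50)


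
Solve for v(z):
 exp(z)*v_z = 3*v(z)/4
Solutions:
 v(z) = C1*exp(-3*exp(-z)/4)


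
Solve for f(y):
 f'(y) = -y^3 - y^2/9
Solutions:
 f(y) = C1 - y^4/4 - y^3/27


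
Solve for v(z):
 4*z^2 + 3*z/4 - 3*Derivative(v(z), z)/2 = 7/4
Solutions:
 v(z) = C1 + 8*z^3/9 + z^2/4 - 7*z/6


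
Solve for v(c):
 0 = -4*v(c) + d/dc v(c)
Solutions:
 v(c) = C1*exp(4*c)


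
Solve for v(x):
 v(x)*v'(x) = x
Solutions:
 v(x) = -sqrt(C1 + x^2)
 v(x) = sqrt(C1 + x^2)


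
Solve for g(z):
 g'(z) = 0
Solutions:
 g(z) = C1


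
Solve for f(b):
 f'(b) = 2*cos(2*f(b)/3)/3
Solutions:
 -2*b/3 - 3*log(sin(2*f(b)/3) - 1)/4 + 3*log(sin(2*f(b)/3) + 1)/4 = C1


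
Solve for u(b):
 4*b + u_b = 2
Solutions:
 u(b) = C1 - 2*b^2 + 2*b


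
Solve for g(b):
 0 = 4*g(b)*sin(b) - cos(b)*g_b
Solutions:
 g(b) = C1/cos(b)^4


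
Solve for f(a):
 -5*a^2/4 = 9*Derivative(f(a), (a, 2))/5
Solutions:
 f(a) = C1 + C2*a - 25*a^4/432


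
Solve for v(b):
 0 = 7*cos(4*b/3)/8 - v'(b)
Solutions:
 v(b) = C1 + 21*sin(4*b/3)/32


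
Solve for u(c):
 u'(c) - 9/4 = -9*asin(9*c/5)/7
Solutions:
 u(c) = C1 - 9*c*asin(9*c/5)/7 + 9*c/4 - sqrt(25 - 81*c^2)/7


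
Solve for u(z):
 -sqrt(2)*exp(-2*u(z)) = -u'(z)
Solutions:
 u(z) = log(-sqrt(C1 + 2*sqrt(2)*z))
 u(z) = log(C1 + 2*sqrt(2)*z)/2


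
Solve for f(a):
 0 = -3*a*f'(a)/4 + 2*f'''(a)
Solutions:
 f(a) = C1 + Integral(C2*airyai(3^(1/3)*a/2) + C3*airybi(3^(1/3)*a/2), a)


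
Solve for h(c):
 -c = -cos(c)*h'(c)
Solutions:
 h(c) = C1 + Integral(c/cos(c), c)


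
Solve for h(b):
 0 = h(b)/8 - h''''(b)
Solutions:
 h(b) = C1*exp(-2^(1/4)*b/2) + C2*exp(2^(1/4)*b/2) + C3*sin(2^(1/4)*b/2) + C4*cos(2^(1/4)*b/2)


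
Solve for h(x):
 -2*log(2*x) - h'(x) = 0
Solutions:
 h(x) = C1 - 2*x*log(x) - x*log(4) + 2*x


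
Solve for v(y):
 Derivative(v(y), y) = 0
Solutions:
 v(y) = C1


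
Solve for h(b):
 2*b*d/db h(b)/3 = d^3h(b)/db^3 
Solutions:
 h(b) = C1 + Integral(C2*airyai(2^(1/3)*3^(2/3)*b/3) + C3*airybi(2^(1/3)*3^(2/3)*b/3), b)


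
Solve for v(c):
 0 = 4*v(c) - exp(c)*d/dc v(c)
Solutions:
 v(c) = C1*exp(-4*exp(-c))


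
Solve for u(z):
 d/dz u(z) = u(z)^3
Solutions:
 u(z) = -sqrt(2)*sqrt(-1/(C1 + z))/2
 u(z) = sqrt(2)*sqrt(-1/(C1 + z))/2


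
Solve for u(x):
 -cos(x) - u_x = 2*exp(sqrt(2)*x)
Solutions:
 u(x) = C1 - sqrt(2)*exp(sqrt(2)*x) - sin(x)


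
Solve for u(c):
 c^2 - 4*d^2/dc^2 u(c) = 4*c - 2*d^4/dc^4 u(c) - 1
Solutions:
 u(c) = C1 + C2*c + C3*exp(-sqrt(2)*c) + C4*exp(sqrt(2)*c) + c^4/48 - c^3/6 + c^2/4


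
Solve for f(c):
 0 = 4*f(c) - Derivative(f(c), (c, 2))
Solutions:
 f(c) = C1*exp(-2*c) + C2*exp(2*c)


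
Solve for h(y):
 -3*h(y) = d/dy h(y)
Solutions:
 h(y) = C1*exp(-3*y)


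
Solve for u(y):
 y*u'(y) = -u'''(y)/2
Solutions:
 u(y) = C1 + Integral(C2*airyai(-2^(1/3)*y) + C3*airybi(-2^(1/3)*y), y)


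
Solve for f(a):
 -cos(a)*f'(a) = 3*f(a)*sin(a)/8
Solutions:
 f(a) = C1*cos(a)^(3/8)


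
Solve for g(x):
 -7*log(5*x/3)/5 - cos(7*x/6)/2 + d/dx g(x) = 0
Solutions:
 g(x) = C1 + 7*x*log(x)/5 - 7*x*log(3)/5 - 7*x/5 + 7*x*log(5)/5 + 3*sin(7*x/6)/7


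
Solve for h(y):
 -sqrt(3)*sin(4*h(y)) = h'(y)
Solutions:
 h(y) = -acos((-C1 - exp(8*sqrt(3)*y))/(C1 - exp(8*sqrt(3)*y)))/4 + pi/2
 h(y) = acos((-C1 - exp(8*sqrt(3)*y))/(C1 - exp(8*sqrt(3)*y)))/4


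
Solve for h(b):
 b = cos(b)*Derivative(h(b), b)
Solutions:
 h(b) = C1 + Integral(b/cos(b), b)


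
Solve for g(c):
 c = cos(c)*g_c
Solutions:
 g(c) = C1 + Integral(c/cos(c), c)


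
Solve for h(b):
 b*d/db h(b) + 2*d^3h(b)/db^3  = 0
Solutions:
 h(b) = C1 + Integral(C2*airyai(-2^(2/3)*b/2) + C3*airybi(-2^(2/3)*b/2), b)


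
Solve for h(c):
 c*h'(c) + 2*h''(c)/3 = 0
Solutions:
 h(c) = C1 + C2*erf(sqrt(3)*c/2)


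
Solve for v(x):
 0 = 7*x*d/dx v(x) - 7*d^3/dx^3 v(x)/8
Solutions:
 v(x) = C1 + Integral(C2*airyai(2*x) + C3*airybi(2*x), x)


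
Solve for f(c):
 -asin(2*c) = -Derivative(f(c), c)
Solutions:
 f(c) = C1 + c*asin(2*c) + sqrt(1 - 4*c^2)/2


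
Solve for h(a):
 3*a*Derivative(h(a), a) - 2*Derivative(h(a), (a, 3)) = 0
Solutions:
 h(a) = C1 + Integral(C2*airyai(2^(2/3)*3^(1/3)*a/2) + C3*airybi(2^(2/3)*3^(1/3)*a/2), a)


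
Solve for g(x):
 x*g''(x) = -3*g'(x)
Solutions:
 g(x) = C1 + C2/x^2


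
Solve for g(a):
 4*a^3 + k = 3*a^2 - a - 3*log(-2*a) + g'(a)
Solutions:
 g(a) = C1 + a^4 - a^3 + a^2/2 + a*(k - 3 + 3*log(2)) + 3*a*log(-a)


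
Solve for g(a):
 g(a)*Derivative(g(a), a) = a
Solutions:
 g(a) = -sqrt(C1 + a^2)
 g(a) = sqrt(C1 + a^2)


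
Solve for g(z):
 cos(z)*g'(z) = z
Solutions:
 g(z) = C1 + Integral(z/cos(z), z)


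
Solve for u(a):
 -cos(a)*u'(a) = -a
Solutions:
 u(a) = C1 + Integral(a/cos(a), a)


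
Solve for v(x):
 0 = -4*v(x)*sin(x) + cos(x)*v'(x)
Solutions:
 v(x) = C1/cos(x)^4


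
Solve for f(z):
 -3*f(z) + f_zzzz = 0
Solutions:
 f(z) = C1*exp(-3^(1/4)*z) + C2*exp(3^(1/4)*z) + C3*sin(3^(1/4)*z) + C4*cos(3^(1/4)*z)


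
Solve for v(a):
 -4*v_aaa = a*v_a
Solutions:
 v(a) = C1 + Integral(C2*airyai(-2^(1/3)*a/2) + C3*airybi(-2^(1/3)*a/2), a)


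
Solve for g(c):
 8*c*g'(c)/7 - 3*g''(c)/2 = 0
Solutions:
 g(c) = C1 + C2*erfi(2*sqrt(42)*c/21)


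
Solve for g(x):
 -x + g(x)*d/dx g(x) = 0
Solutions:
 g(x) = -sqrt(C1 + x^2)
 g(x) = sqrt(C1 + x^2)


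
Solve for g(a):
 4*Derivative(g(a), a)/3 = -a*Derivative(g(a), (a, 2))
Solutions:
 g(a) = C1 + C2/a^(1/3)


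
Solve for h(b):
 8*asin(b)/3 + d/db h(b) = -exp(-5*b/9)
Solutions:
 h(b) = C1 - 8*b*asin(b)/3 - 8*sqrt(1 - b^2)/3 + 9*exp(-5*b/9)/5


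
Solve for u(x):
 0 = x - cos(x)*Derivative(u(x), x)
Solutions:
 u(x) = C1 + Integral(x/cos(x), x)


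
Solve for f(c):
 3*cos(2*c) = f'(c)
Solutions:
 f(c) = C1 + 3*sin(2*c)/2


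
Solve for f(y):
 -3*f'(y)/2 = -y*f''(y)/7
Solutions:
 f(y) = C1 + C2*y^(23/2)


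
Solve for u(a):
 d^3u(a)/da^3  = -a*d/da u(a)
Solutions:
 u(a) = C1 + Integral(C2*airyai(-a) + C3*airybi(-a), a)


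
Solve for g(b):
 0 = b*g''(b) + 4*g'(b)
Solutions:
 g(b) = C1 + C2/b^3


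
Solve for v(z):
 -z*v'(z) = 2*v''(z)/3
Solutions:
 v(z) = C1 + C2*erf(sqrt(3)*z/2)


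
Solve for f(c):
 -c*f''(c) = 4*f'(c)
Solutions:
 f(c) = C1 + C2/c^3


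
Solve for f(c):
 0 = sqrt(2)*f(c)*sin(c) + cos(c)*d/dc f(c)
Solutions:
 f(c) = C1*cos(c)^(sqrt(2))


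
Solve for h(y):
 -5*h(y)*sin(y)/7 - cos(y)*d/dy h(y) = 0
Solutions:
 h(y) = C1*cos(y)^(5/7)


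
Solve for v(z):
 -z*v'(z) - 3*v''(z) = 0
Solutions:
 v(z) = C1 + C2*erf(sqrt(6)*z/6)


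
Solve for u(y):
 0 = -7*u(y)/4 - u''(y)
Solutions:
 u(y) = C1*sin(sqrt(7)*y/2) + C2*cos(sqrt(7)*y/2)


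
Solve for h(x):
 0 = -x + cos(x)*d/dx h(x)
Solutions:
 h(x) = C1 + Integral(x/cos(x), x)


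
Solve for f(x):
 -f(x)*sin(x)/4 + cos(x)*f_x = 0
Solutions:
 f(x) = C1/cos(x)^(1/4)


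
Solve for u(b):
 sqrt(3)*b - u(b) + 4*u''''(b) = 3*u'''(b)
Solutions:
 u(b) = C1*exp(b*(-2 - 11/(199 + 6*sqrt(1137))^(1/3) + (199 + 6*sqrt(1137))^(1/3))/24)*sin(sqrt(3)*b*(11/(199 + 6*sqrt(1137))^(1/3) + (199 + 6*sqrt(1137))^(1/3))/24) + C2*exp(b*(-2 - 11/(199 + 6*sqrt(1137))^(1/3) + (199 + 6*sqrt(1137))^(1/3))/24)*cos(sqrt(3)*b*(11/(199 + 6*sqrt(1137))^(1/3) + (199 + 6*sqrt(1137))^(1/3))/24) + C3*exp(b) + C4*exp(b*(-(199 + 6*sqrt(1137))^(1/3) - 1 + 11/(199 + 6*sqrt(1137))^(1/3))/12) + sqrt(3)*b


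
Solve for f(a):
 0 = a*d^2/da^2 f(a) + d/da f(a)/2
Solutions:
 f(a) = C1 + C2*sqrt(a)


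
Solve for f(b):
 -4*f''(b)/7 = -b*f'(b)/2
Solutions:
 f(b) = C1 + C2*erfi(sqrt(7)*b/4)


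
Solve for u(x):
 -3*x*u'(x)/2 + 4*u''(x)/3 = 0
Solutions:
 u(x) = C1 + C2*erfi(3*x/4)


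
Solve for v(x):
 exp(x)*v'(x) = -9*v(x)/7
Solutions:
 v(x) = C1*exp(9*exp(-x)/7)


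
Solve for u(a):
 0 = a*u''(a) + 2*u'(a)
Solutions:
 u(a) = C1 + C2/a


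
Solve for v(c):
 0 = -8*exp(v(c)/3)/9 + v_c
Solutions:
 v(c) = 3*log(-1/(C1 + 8*c)) + 9*log(3)


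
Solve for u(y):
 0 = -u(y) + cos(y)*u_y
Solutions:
 u(y) = C1*sqrt(sin(y) + 1)/sqrt(sin(y) - 1)


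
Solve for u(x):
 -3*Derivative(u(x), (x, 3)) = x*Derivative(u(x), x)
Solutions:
 u(x) = C1 + Integral(C2*airyai(-3^(2/3)*x/3) + C3*airybi(-3^(2/3)*x/3), x)


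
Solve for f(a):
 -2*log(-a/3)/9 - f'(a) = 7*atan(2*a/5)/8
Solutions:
 f(a) = C1 - 2*a*log(-a)/9 - 7*a*atan(2*a/5)/8 + 2*a/9 + 2*a*log(3)/9 + 35*log(4*a^2 + 25)/32


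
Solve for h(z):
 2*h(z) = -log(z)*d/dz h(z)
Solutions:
 h(z) = C1*exp(-2*li(z))


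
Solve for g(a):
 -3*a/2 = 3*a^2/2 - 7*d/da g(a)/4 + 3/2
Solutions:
 g(a) = C1 + 2*a^3/7 + 3*a^2/7 + 6*a/7


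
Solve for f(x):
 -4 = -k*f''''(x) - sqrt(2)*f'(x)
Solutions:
 f(x) = C1 + C2*exp(2^(1/6)*x*(-1/k)^(1/3)) + C3*exp(2^(1/6)*x*(-1/k)^(1/3)*(-1 + sqrt(3)*I)/2) + C4*exp(-2^(1/6)*x*(-1/k)^(1/3)*(1 + sqrt(3)*I)/2) + 2*sqrt(2)*x


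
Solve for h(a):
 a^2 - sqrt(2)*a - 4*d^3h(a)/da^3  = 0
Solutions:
 h(a) = C1 + C2*a + C3*a^2 + a^5/240 - sqrt(2)*a^4/96


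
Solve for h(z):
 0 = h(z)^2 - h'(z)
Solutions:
 h(z) = -1/(C1 + z)


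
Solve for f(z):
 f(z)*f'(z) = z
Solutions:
 f(z) = -sqrt(C1 + z^2)
 f(z) = sqrt(C1 + z^2)


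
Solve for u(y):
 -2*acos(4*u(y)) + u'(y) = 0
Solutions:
 Integral(1/acos(4*_y), (_y, u(y))) = C1 + 2*y


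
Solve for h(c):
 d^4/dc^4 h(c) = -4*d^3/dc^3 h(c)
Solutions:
 h(c) = C1 + C2*c + C3*c^2 + C4*exp(-4*c)


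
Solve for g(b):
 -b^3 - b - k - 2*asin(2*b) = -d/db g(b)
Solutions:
 g(b) = C1 + b^4/4 + b^2/2 + b*k + 2*b*asin(2*b) + sqrt(1 - 4*b^2)


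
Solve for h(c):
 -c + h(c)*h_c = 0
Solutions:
 h(c) = -sqrt(C1 + c^2)
 h(c) = sqrt(C1 + c^2)


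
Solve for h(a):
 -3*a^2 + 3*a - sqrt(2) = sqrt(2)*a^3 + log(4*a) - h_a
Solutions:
 h(a) = C1 + sqrt(2)*a^4/4 + a^3 - 3*a^2/2 + a*log(a) - a + a*log(4) + sqrt(2)*a


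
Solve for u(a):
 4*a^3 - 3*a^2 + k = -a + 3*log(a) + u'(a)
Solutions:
 u(a) = C1 + a^4 - a^3 + a^2/2 + a*k - 3*a*log(a) + 3*a


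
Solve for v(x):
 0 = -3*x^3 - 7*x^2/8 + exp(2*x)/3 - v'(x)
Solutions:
 v(x) = C1 - 3*x^4/4 - 7*x^3/24 + exp(2*x)/6


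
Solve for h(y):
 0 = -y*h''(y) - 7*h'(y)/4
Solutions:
 h(y) = C1 + C2/y^(3/4)


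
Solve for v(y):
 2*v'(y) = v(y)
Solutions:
 v(y) = C1*exp(y/2)


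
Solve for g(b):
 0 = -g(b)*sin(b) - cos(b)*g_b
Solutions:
 g(b) = C1*cos(b)


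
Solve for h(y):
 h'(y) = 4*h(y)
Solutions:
 h(y) = C1*exp(4*y)


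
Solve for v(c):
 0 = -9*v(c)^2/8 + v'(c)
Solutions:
 v(c) = -8/(C1 + 9*c)


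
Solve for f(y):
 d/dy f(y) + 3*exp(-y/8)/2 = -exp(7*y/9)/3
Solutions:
 f(y) = C1 - 3*exp(7*y/9)/7 + 12*exp(-y/8)


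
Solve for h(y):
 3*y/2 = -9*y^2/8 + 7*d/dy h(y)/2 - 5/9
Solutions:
 h(y) = C1 + 3*y^3/28 + 3*y^2/14 + 10*y/63


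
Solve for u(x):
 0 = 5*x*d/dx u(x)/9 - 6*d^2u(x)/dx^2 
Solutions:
 u(x) = C1 + C2*erfi(sqrt(15)*x/18)


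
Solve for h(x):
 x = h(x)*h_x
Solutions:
 h(x) = -sqrt(C1 + x^2)
 h(x) = sqrt(C1 + x^2)


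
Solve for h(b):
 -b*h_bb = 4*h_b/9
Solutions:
 h(b) = C1 + C2*b^(5/9)


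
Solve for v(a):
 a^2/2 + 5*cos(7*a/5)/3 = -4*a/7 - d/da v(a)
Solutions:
 v(a) = C1 - a^3/6 - 2*a^2/7 - 25*sin(7*a/5)/21


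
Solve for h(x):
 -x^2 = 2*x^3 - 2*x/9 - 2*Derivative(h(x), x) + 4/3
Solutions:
 h(x) = C1 + x^4/4 + x^3/6 - x^2/18 + 2*x/3


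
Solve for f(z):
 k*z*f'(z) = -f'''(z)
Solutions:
 f(z) = C1 + Integral(C2*airyai(z*(-k)^(1/3)) + C3*airybi(z*(-k)^(1/3)), z)


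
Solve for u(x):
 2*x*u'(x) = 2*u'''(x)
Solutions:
 u(x) = C1 + Integral(C2*airyai(x) + C3*airybi(x), x)


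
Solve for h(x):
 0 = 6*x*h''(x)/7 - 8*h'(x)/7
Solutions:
 h(x) = C1 + C2*x^(7/3)


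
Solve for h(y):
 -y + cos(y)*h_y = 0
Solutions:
 h(y) = C1 + Integral(y/cos(y), y)


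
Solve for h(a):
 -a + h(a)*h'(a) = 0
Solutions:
 h(a) = -sqrt(C1 + a^2)
 h(a) = sqrt(C1 + a^2)


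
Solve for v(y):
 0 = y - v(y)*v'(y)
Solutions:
 v(y) = -sqrt(C1 + y^2)
 v(y) = sqrt(C1 + y^2)


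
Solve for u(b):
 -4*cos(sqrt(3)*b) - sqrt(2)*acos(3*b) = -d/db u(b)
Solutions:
 u(b) = C1 + sqrt(2)*(b*acos(3*b) - sqrt(1 - 9*b^2)/3) + 4*sqrt(3)*sin(sqrt(3)*b)/3


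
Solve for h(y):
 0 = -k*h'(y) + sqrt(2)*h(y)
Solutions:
 h(y) = C1*exp(sqrt(2)*y/k)


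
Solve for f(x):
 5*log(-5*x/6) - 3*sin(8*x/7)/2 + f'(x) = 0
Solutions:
 f(x) = C1 - 5*x*log(-x) - 5*x*log(5) + 5*x + 5*x*log(6) - 21*cos(8*x/7)/16


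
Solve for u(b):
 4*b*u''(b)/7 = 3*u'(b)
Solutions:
 u(b) = C1 + C2*b^(25/4)


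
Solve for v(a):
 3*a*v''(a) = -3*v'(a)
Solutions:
 v(a) = C1 + C2*log(a)


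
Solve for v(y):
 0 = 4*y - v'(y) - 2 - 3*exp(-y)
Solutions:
 v(y) = C1 + 2*y^2 - 2*y + 3*exp(-y)


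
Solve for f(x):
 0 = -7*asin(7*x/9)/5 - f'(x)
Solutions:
 f(x) = C1 - 7*x*asin(7*x/9)/5 - sqrt(81 - 49*x^2)/5


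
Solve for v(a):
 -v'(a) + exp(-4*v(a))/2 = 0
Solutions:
 v(a) = log(-I*(C1 + 2*a)^(1/4))
 v(a) = log(I*(C1 + 2*a)^(1/4))
 v(a) = log(-(C1 + 2*a)^(1/4))
 v(a) = log(C1 + 2*a)/4


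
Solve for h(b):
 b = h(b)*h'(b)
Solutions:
 h(b) = -sqrt(C1 + b^2)
 h(b) = sqrt(C1 + b^2)


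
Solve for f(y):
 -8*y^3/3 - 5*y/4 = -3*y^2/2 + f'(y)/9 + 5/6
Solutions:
 f(y) = C1 - 6*y^4 + 9*y^3/2 - 45*y^2/8 - 15*y/2


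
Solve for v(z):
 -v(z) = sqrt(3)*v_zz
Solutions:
 v(z) = C1*sin(3^(3/4)*z/3) + C2*cos(3^(3/4)*z/3)


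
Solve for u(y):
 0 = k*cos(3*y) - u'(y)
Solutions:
 u(y) = C1 + k*sin(3*y)/3


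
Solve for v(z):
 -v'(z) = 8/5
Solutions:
 v(z) = C1 - 8*z/5


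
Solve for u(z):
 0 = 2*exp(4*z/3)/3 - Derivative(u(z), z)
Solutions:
 u(z) = C1 + exp(4*z/3)/2


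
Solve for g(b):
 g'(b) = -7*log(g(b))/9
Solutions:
 li(g(b)) = C1 - 7*b/9


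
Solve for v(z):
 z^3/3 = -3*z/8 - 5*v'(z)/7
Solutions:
 v(z) = C1 - 7*z^4/60 - 21*z^2/80


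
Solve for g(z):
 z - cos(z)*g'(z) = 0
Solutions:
 g(z) = C1 + Integral(z/cos(z), z)


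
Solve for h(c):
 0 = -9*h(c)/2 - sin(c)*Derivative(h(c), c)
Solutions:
 h(c) = C1*(cos(c) + 1)^(1/4)*(cos(c)^2 + 2*cos(c) + 1)/((cos(c) - 1)^(1/4)*(cos(c)^2 - 2*cos(c) + 1))


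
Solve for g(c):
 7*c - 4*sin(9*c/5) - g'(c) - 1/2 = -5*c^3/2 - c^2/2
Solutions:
 g(c) = C1 + 5*c^4/8 + c^3/6 + 7*c^2/2 - c/2 + 20*cos(9*c/5)/9


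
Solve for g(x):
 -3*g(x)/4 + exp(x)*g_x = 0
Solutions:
 g(x) = C1*exp(-3*exp(-x)/4)


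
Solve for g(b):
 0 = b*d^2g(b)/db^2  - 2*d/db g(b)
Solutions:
 g(b) = C1 + C2*b^3


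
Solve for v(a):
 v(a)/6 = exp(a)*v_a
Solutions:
 v(a) = C1*exp(-exp(-a)/6)


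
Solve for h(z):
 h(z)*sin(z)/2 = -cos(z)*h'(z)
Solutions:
 h(z) = C1*sqrt(cos(z))


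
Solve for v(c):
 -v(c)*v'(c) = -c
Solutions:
 v(c) = -sqrt(C1 + c^2)
 v(c) = sqrt(C1 + c^2)


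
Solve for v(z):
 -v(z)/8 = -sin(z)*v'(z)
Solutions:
 v(z) = C1*(cos(z) - 1)^(1/16)/(cos(z) + 1)^(1/16)


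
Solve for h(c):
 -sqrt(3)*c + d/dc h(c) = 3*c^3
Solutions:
 h(c) = C1 + 3*c^4/4 + sqrt(3)*c^2/2


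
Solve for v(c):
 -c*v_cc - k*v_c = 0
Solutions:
 v(c) = C1 + c^(1 - re(k))*(C2*sin(log(c)*Abs(im(k))) + C3*cos(log(c)*im(k)))


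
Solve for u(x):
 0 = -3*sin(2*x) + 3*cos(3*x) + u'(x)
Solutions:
 u(x) = C1 - sin(3*x) - 3*cos(2*x)/2


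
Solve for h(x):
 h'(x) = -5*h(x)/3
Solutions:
 h(x) = C1*exp(-5*x/3)


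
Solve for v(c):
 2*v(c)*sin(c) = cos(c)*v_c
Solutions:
 v(c) = C1/cos(c)^2


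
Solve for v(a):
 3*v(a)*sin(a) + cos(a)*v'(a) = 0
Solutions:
 v(a) = C1*cos(a)^3


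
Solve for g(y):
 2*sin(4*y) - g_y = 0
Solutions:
 g(y) = C1 - cos(4*y)/2


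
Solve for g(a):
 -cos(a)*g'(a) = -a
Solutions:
 g(a) = C1 + Integral(a/cos(a), a)


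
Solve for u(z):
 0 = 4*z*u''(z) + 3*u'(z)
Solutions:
 u(z) = C1 + C2*z^(1/4)


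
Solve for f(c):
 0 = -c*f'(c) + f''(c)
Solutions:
 f(c) = C1 + C2*erfi(sqrt(2)*c/2)


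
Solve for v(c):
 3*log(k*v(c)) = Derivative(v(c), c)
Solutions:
 li(k*v(c))/k = C1 + 3*c


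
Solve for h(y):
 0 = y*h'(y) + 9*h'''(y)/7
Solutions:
 h(y) = C1 + Integral(C2*airyai(-21^(1/3)*y/3) + C3*airybi(-21^(1/3)*y/3), y)


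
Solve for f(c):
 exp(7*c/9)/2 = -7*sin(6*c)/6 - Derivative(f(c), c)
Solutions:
 f(c) = C1 - 9*exp(7*c/9)/14 + 7*cos(6*c)/36


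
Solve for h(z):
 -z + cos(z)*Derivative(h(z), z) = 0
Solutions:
 h(z) = C1 + Integral(z/cos(z), z)


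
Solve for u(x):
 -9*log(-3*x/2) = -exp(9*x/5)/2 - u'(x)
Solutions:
 u(x) = C1 + 9*x*log(-x) + 9*x*(-1 - log(2) + log(3)) - 5*exp(9*x/5)/18


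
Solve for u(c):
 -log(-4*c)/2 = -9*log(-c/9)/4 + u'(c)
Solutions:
 u(c) = C1 + 7*c*log(-c)/4 + c*(-log(162) - 7/4 - log(3)/2)


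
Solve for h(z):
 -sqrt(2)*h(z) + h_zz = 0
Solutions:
 h(z) = C1*exp(-2^(1/4)*z) + C2*exp(2^(1/4)*z)


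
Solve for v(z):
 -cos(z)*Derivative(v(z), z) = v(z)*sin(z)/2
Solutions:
 v(z) = C1*sqrt(cos(z))


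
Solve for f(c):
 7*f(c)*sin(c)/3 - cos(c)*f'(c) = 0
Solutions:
 f(c) = C1/cos(c)^(7/3)


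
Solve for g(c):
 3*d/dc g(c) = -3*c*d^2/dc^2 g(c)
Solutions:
 g(c) = C1 + C2*log(c)


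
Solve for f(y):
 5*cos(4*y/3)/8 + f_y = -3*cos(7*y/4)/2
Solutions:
 f(y) = C1 - 15*sin(4*y/3)/32 - 6*sin(7*y/4)/7


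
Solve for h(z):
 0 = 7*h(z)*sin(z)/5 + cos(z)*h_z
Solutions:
 h(z) = C1*cos(z)^(7/5)


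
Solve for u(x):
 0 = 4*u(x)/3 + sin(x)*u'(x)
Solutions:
 u(x) = C1*(cos(x) + 1)^(2/3)/(cos(x) - 1)^(2/3)


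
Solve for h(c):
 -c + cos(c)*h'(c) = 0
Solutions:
 h(c) = C1 + Integral(c/cos(c), c)


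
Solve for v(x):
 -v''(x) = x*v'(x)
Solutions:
 v(x) = C1 + C2*erf(sqrt(2)*x/2)


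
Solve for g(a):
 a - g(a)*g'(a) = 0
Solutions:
 g(a) = -sqrt(C1 + a^2)
 g(a) = sqrt(C1 + a^2)


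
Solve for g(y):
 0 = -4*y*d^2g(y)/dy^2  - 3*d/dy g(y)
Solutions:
 g(y) = C1 + C2*y^(1/4)


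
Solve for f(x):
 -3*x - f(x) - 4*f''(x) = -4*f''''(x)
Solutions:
 f(x) = C1*exp(-sqrt(2)*x*sqrt(1 + sqrt(2))/2) + C2*exp(sqrt(2)*x*sqrt(1 + sqrt(2))/2) + C3*sin(sqrt(2)*x*sqrt(-1 + sqrt(2))/2) + C4*cos(sqrt(2)*x*sqrt(-1 + sqrt(2))/2) - 3*x


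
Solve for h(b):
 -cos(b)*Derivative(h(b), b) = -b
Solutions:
 h(b) = C1 + Integral(b/cos(b), b)


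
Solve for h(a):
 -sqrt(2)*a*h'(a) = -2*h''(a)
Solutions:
 h(a) = C1 + C2*erfi(2^(1/4)*a/2)


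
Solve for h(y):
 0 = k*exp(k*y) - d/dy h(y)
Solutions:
 h(y) = C1 + exp(k*y)


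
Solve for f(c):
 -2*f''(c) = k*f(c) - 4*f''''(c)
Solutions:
 f(c) = C1*exp(-c*sqrt(1 - sqrt(4*k + 1))/2) + C2*exp(c*sqrt(1 - sqrt(4*k + 1))/2) + C3*exp(-c*sqrt(sqrt(4*k + 1) + 1)/2) + C4*exp(c*sqrt(sqrt(4*k + 1) + 1)/2)


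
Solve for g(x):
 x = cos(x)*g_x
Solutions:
 g(x) = C1 + Integral(x/cos(x), x)


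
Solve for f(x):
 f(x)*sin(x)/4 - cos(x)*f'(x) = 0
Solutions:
 f(x) = C1/cos(x)^(1/4)


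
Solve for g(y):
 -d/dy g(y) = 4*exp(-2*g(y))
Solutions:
 g(y) = log(-sqrt(C1 - 8*y))
 g(y) = log(C1 - 8*y)/2


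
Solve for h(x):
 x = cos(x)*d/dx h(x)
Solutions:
 h(x) = C1 + Integral(x/cos(x), x)


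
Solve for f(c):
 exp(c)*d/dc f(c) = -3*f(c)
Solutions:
 f(c) = C1*exp(3*exp(-c))


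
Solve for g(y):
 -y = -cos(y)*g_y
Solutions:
 g(y) = C1 + Integral(y/cos(y), y)


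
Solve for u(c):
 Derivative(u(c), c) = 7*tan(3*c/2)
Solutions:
 u(c) = C1 - 14*log(cos(3*c/2))/3


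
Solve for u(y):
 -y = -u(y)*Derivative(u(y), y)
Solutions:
 u(y) = -sqrt(C1 + y^2)
 u(y) = sqrt(C1 + y^2)


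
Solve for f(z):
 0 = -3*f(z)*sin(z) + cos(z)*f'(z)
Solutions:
 f(z) = C1/cos(z)^3


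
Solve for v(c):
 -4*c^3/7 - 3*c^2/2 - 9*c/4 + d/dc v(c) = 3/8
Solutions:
 v(c) = C1 + c^4/7 + c^3/2 + 9*c^2/8 + 3*c/8


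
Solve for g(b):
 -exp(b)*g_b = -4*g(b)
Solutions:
 g(b) = C1*exp(-4*exp(-b))


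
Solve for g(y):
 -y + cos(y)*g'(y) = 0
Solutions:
 g(y) = C1 + Integral(y/cos(y), y)


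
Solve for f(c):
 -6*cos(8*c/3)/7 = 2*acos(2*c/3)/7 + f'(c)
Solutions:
 f(c) = C1 - 2*c*acos(2*c/3)/7 + sqrt(9 - 4*c^2)/7 - 9*sin(8*c/3)/28


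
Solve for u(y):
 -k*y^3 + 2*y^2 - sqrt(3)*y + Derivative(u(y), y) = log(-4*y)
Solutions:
 u(y) = C1 + k*y^4/4 - 2*y^3/3 + sqrt(3)*y^2/2 + y*log(-y) + y*(-1 + 2*log(2))


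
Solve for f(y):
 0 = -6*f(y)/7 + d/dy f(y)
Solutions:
 f(y) = C1*exp(6*y/7)


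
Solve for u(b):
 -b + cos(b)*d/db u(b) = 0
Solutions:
 u(b) = C1 + Integral(b/cos(b), b)


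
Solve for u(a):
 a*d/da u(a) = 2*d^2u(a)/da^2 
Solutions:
 u(a) = C1 + C2*erfi(a/2)


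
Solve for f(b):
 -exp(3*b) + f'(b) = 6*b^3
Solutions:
 f(b) = C1 + 3*b^4/2 + exp(3*b)/3


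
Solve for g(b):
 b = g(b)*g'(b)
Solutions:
 g(b) = -sqrt(C1 + b^2)
 g(b) = sqrt(C1 + b^2)


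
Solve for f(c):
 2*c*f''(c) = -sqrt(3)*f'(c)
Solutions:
 f(c) = C1 + C2*c^(1 - sqrt(3)/2)


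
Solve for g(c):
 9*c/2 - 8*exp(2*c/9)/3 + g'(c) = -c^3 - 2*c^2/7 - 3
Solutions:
 g(c) = C1 - c^4/4 - 2*c^3/21 - 9*c^2/4 - 3*c + 12*exp(2*c/9)


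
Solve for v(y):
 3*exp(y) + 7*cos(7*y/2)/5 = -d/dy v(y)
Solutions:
 v(y) = C1 - 3*exp(y) - 2*sin(7*y/2)/5


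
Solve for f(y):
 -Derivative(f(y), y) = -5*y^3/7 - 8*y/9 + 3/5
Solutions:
 f(y) = C1 + 5*y^4/28 + 4*y^2/9 - 3*y/5


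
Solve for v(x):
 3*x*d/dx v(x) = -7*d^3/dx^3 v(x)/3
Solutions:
 v(x) = C1 + Integral(C2*airyai(-21^(2/3)*x/7) + C3*airybi(-21^(2/3)*x/7), x)


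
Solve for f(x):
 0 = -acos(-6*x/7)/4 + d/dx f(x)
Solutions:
 f(x) = C1 + x*acos(-6*x/7)/4 + sqrt(49 - 36*x^2)/24


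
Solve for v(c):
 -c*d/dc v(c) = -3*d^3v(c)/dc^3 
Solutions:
 v(c) = C1 + Integral(C2*airyai(3^(2/3)*c/3) + C3*airybi(3^(2/3)*c/3), c)


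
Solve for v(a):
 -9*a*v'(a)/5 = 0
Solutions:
 v(a) = C1


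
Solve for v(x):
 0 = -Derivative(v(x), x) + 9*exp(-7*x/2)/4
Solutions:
 v(x) = C1 - 9*exp(-7*x/2)/14


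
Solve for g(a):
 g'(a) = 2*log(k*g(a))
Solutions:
 li(k*g(a))/k = C1 + 2*a


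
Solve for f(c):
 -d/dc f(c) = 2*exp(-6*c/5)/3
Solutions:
 f(c) = C1 + 5*exp(-6*c/5)/9


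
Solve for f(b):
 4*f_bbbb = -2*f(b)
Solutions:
 f(b) = (C1*sin(2^(1/4)*b/2) + C2*cos(2^(1/4)*b/2))*exp(-2^(1/4)*b/2) + (C3*sin(2^(1/4)*b/2) + C4*cos(2^(1/4)*b/2))*exp(2^(1/4)*b/2)


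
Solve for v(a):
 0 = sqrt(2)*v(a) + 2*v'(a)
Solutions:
 v(a) = C1*exp(-sqrt(2)*a/2)


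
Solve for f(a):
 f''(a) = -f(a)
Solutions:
 f(a) = C1*sin(a) + C2*cos(a)


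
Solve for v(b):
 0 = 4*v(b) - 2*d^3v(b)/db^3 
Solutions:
 v(b) = C3*exp(2^(1/3)*b) + (C1*sin(2^(1/3)*sqrt(3)*b/2) + C2*cos(2^(1/3)*sqrt(3)*b/2))*exp(-2^(1/3)*b/2)


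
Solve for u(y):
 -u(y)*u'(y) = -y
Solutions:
 u(y) = -sqrt(C1 + y^2)
 u(y) = sqrt(C1 + y^2)


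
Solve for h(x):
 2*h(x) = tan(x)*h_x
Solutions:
 h(x) = C1*sin(x)^2


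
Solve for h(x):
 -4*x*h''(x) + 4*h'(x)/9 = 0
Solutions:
 h(x) = C1 + C2*x^(10/9)


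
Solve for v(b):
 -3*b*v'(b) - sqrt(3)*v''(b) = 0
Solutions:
 v(b) = C1 + C2*erf(sqrt(2)*3^(1/4)*b/2)


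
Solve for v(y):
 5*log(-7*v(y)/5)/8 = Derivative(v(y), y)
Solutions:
 -8*Integral(1/(log(-_y) - log(5) + log(7)), (_y, v(y)))/5 = C1 - y


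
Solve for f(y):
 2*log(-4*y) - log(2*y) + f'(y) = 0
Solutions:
 f(y) = C1 - y*log(y) + y*(-3*log(2) + 1 - 2*I*pi)


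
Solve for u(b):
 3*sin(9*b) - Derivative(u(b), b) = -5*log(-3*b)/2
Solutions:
 u(b) = C1 + 5*b*log(-b)/2 - 5*b/2 + 5*b*log(3)/2 - cos(9*b)/3


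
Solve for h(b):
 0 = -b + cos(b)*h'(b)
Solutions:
 h(b) = C1 + Integral(b/cos(b), b)


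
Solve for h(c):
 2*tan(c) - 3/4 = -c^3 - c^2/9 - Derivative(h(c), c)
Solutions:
 h(c) = C1 - c^4/4 - c^3/27 + 3*c/4 + 2*log(cos(c))


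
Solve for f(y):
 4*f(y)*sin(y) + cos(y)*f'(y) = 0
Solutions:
 f(y) = C1*cos(y)^4


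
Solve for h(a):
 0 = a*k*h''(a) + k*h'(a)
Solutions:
 h(a) = C1 + C2*log(a)


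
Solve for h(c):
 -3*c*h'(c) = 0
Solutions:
 h(c) = C1


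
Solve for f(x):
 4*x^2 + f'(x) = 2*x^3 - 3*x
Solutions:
 f(x) = C1 + x^4/2 - 4*x^3/3 - 3*x^2/2


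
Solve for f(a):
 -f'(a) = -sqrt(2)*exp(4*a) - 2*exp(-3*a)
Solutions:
 f(a) = C1 + sqrt(2)*exp(4*a)/4 - 2*exp(-3*a)/3


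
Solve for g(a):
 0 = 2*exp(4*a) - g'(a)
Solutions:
 g(a) = C1 + exp(4*a)/2


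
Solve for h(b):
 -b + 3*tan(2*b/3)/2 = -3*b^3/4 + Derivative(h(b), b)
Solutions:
 h(b) = C1 + 3*b^4/16 - b^2/2 - 9*log(cos(2*b/3))/4


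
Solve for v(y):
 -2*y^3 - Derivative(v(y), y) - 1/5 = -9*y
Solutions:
 v(y) = C1 - y^4/2 + 9*y^2/2 - y/5


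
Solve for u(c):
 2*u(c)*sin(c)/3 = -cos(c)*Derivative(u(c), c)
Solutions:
 u(c) = C1*cos(c)^(2/3)


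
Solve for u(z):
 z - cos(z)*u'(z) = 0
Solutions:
 u(z) = C1 + Integral(z/cos(z), z)


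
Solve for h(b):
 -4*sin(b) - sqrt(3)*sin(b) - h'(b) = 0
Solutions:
 h(b) = C1 + sqrt(3)*cos(b) + 4*cos(b)


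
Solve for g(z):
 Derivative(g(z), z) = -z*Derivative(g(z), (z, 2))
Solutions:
 g(z) = C1 + C2*log(z)


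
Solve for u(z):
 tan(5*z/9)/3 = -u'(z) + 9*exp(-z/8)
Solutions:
 u(z) = C1 - 3*log(tan(5*z/9)^2 + 1)/10 - 72*exp(-z/8)


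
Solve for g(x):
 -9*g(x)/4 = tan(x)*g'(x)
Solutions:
 g(x) = C1/sin(x)^(9/4)


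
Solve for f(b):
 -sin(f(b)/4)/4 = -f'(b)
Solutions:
 -b/4 + 2*log(cos(f(b)/4) - 1) - 2*log(cos(f(b)/4) + 1) = C1


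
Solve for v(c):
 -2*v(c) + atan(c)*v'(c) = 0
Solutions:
 v(c) = C1*exp(2*Integral(1/atan(c), c))


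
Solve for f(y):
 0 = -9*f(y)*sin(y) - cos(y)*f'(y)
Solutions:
 f(y) = C1*cos(y)^9


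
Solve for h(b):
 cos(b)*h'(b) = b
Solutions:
 h(b) = C1 + Integral(b/cos(b), b)


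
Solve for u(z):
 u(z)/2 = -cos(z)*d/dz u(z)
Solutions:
 u(z) = C1*(sin(z) - 1)^(1/4)/(sin(z) + 1)^(1/4)


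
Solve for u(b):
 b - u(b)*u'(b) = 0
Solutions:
 u(b) = -sqrt(C1 + b^2)
 u(b) = sqrt(C1 + b^2)


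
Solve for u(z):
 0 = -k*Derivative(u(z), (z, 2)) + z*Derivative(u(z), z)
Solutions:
 u(z) = C1 + C2*erf(sqrt(2)*z*sqrt(-1/k)/2)/sqrt(-1/k)


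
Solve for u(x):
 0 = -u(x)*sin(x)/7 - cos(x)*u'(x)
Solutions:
 u(x) = C1*cos(x)^(1/7)


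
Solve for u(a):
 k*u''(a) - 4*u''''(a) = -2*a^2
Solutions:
 u(a) = C1 + C2*a + C3*exp(-a*sqrt(k)/2) + C4*exp(a*sqrt(k)/2) - a^4/(6*k) - 8*a^2/k^2


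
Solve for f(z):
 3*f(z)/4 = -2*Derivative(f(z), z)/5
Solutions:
 f(z) = C1*exp(-15*z/8)


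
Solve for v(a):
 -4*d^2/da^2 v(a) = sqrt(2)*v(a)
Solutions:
 v(a) = C1*sin(2^(1/4)*a/2) + C2*cos(2^(1/4)*a/2)


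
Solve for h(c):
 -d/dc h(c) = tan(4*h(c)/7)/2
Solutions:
 h(c) = -7*asin(C1*exp(-2*c/7))/4 + 7*pi/4
 h(c) = 7*asin(C1*exp(-2*c/7))/4


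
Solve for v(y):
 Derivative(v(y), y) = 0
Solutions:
 v(y) = C1


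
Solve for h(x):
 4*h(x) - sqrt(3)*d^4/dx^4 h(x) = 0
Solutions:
 h(x) = C1*exp(-sqrt(2)*3^(7/8)*x/3) + C2*exp(sqrt(2)*3^(7/8)*x/3) + C3*sin(sqrt(2)*3^(7/8)*x/3) + C4*cos(sqrt(2)*3^(7/8)*x/3)


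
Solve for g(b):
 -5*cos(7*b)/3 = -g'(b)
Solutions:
 g(b) = C1 + 5*sin(7*b)/21


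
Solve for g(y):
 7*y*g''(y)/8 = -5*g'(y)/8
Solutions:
 g(y) = C1 + C2*y^(2/7)


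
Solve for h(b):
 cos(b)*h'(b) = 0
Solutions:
 h(b) = C1


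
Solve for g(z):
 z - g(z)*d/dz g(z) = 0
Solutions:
 g(z) = -sqrt(C1 + z^2)
 g(z) = sqrt(C1 + z^2)


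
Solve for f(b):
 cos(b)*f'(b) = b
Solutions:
 f(b) = C1 + Integral(b/cos(b), b)


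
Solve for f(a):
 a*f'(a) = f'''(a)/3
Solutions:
 f(a) = C1 + Integral(C2*airyai(3^(1/3)*a) + C3*airybi(3^(1/3)*a), a)


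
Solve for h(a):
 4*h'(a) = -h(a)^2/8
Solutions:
 h(a) = 32/(C1 + a)


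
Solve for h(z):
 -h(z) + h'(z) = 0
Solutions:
 h(z) = C1*exp(z)


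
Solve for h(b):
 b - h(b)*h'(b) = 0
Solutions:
 h(b) = -sqrt(C1 + b^2)
 h(b) = sqrt(C1 + b^2)


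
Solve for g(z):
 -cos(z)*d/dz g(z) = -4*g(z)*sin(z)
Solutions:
 g(z) = C1/cos(z)^4


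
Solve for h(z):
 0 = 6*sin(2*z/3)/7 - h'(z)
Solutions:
 h(z) = C1 - 9*cos(2*z/3)/7


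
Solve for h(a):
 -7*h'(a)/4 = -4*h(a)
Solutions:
 h(a) = C1*exp(16*a/7)


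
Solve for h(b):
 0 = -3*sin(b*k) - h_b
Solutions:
 h(b) = C1 + 3*cos(b*k)/k


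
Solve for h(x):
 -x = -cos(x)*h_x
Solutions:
 h(x) = C1 + Integral(x/cos(x), x)


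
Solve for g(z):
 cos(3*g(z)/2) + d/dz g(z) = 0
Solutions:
 g(z) = -2*asin((C1 + exp(3*z))/(C1 - exp(3*z)))/3 + 2*pi/3
 g(z) = 2*asin((C1 + exp(3*z))/(C1 - exp(3*z)))/3


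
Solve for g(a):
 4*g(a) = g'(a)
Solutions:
 g(a) = C1*exp(4*a)


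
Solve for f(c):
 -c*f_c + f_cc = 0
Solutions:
 f(c) = C1 + C2*erfi(sqrt(2)*c/2)


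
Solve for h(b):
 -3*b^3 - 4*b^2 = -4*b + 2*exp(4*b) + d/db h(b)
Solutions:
 h(b) = C1 - 3*b^4/4 - 4*b^3/3 + 2*b^2 - exp(4*b)/2


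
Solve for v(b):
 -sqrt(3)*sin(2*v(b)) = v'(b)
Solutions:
 v(b) = pi - acos((-C1 - exp(4*sqrt(3)*b))/(C1 - exp(4*sqrt(3)*b)))/2
 v(b) = acos((-C1 - exp(4*sqrt(3)*b))/(C1 - exp(4*sqrt(3)*b)))/2


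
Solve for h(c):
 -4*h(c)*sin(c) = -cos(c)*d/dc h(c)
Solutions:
 h(c) = C1/cos(c)^4


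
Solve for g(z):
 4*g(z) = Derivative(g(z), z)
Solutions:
 g(z) = C1*exp(4*z)


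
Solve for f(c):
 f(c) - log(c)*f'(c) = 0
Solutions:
 f(c) = C1*exp(li(c))


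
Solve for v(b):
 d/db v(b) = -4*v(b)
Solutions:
 v(b) = C1*exp(-4*b)


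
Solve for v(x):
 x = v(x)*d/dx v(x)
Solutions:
 v(x) = -sqrt(C1 + x^2)
 v(x) = sqrt(C1 + x^2)


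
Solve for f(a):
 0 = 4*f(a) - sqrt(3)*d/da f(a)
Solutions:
 f(a) = C1*exp(4*sqrt(3)*a/3)


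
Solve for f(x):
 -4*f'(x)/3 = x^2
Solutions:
 f(x) = C1 - x^3/4


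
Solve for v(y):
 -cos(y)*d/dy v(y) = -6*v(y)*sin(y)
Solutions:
 v(y) = C1/cos(y)^6


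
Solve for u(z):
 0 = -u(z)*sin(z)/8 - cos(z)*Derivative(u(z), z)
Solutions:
 u(z) = C1*cos(z)^(1/8)


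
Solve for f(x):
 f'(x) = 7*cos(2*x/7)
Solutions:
 f(x) = C1 + 49*sin(2*x/7)/2


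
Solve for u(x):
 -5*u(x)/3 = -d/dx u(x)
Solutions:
 u(x) = C1*exp(5*x/3)


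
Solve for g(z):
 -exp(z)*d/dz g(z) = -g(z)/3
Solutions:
 g(z) = C1*exp(-exp(-z)/3)


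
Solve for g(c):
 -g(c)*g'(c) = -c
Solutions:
 g(c) = -sqrt(C1 + c^2)
 g(c) = sqrt(C1 + c^2)


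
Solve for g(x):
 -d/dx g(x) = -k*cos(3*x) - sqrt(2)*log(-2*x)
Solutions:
 g(x) = C1 + k*sin(3*x)/3 + sqrt(2)*x*(log(-x) - 1) + sqrt(2)*x*log(2)


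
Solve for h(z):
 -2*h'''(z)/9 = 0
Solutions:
 h(z) = C1 + C2*z + C3*z^2


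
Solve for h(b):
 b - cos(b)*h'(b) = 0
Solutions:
 h(b) = C1 + Integral(b/cos(b), b)


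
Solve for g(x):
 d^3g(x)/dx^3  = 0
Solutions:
 g(x) = C1 + C2*x + C3*x^2


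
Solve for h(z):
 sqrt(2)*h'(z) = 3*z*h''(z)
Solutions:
 h(z) = C1 + C2*z^(sqrt(2)/3 + 1)


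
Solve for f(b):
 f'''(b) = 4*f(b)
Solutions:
 f(b) = C3*exp(2^(2/3)*b) + (C1*sin(2^(2/3)*sqrt(3)*b/2) + C2*cos(2^(2/3)*sqrt(3)*b/2))*exp(-2^(2/3)*b/2)


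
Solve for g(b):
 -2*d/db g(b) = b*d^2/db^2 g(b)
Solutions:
 g(b) = C1 + C2/b


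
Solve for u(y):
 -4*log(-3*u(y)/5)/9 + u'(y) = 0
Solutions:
 -9*Integral(1/(log(-_y) - log(5) + log(3)), (_y, u(y)))/4 = C1 - y


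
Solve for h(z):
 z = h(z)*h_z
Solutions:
 h(z) = -sqrt(C1 + z^2)
 h(z) = sqrt(C1 + z^2)


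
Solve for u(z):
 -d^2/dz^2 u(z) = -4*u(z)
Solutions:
 u(z) = C1*exp(-2*z) + C2*exp(2*z)


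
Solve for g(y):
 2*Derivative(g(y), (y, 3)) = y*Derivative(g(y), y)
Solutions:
 g(y) = C1 + Integral(C2*airyai(2^(2/3)*y/2) + C3*airybi(2^(2/3)*y/2), y)


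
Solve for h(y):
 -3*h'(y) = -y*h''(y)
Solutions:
 h(y) = C1 + C2*y^4


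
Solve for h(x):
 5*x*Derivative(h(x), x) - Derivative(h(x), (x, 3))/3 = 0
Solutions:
 h(x) = C1 + Integral(C2*airyai(15^(1/3)*x) + C3*airybi(15^(1/3)*x), x)


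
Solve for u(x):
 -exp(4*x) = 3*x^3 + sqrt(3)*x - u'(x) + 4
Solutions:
 u(x) = C1 + 3*x^4/4 + sqrt(3)*x^2/2 + 4*x + exp(4*x)/4


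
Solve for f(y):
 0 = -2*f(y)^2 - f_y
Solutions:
 f(y) = 1/(C1 + 2*y)


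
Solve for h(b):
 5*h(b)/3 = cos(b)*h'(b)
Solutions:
 h(b) = C1*(sin(b) + 1)^(5/6)/(sin(b) - 1)^(5/6)


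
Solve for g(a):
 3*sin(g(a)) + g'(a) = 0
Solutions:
 g(a) = -acos((-C1 - exp(6*a))/(C1 - exp(6*a))) + 2*pi
 g(a) = acos((-C1 - exp(6*a))/(C1 - exp(6*a)))


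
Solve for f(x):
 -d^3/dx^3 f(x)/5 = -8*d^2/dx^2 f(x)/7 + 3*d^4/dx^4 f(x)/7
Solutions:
 f(x) = C1 + C2*x + C3*exp(x*(-7 + sqrt(2449))/30) + C4*exp(-x*(7 + sqrt(2449))/30)


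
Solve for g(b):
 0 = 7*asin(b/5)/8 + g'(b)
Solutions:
 g(b) = C1 - 7*b*asin(b/5)/8 - 7*sqrt(25 - b^2)/8


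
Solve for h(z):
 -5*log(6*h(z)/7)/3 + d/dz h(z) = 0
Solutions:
 -3*Integral(1/(log(_y) - log(7) + log(6)), (_y, h(z)))/5 = C1 - z


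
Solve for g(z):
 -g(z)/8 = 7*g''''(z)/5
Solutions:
 g(z) = (C1*sin(1715^(1/4)*2^(3/4)*z/28) + C2*cos(1715^(1/4)*2^(3/4)*z/28))*exp(-1715^(1/4)*2^(3/4)*z/28) + (C3*sin(1715^(1/4)*2^(3/4)*z/28) + C4*cos(1715^(1/4)*2^(3/4)*z/28))*exp(1715^(1/4)*2^(3/4)*z/28)


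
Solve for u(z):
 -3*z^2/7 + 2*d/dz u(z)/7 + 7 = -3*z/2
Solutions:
 u(z) = C1 + z^3/2 - 21*z^2/8 - 49*z/2


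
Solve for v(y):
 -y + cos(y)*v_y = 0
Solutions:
 v(y) = C1 + Integral(y/cos(y), y)


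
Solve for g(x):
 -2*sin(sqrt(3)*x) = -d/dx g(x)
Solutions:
 g(x) = C1 - 2*sqrt(3)*cos(sqrt(3)*x)/3


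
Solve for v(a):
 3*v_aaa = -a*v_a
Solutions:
 v(a) = C1 + Integral(C2*airyai(-3^(2/3)*a/3) + C3*airybi(-3^(2/3)*a/3), a)


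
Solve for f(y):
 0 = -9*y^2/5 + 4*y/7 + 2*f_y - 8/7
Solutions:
 f(y) = C1 + 3*y^3/10 - y^2/7 + 4*y/7


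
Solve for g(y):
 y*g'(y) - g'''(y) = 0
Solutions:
 g(y) = C1 + Integral(C2*airyai(y) + C3*airybi(y), y)


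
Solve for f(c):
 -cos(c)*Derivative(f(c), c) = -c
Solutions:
 f(c) = C1 + Integral(c/cos(c), c)


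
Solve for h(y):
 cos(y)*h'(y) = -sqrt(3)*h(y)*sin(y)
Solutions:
 h(y) = C1*cos(y)^(sqrt(3))


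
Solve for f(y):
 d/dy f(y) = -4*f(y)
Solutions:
 f(y) = C1*exp(-4*y)


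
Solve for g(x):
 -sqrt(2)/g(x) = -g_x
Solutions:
 g(x) = -sqrt(C1 + 2*sqrt(2)*x)
 g(x) = sqrt(C1 + 2*sqrt(2)*x)


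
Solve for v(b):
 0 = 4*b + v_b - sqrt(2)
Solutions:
 v(b) = C1 - 2*b^2 + sqrt(2)*b


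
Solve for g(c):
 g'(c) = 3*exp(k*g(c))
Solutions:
 g(c) = Piecewise((log(-1/(C1*k + 3*c*k))/k, Ne(k, 0)), (nan, True))
 g(c) = Piecewise((C1 + 3*c, Eq(k, 0)), (nan, True))


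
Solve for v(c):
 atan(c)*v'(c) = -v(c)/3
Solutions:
 v(c) = C1*exp(-Integral(1/atan(c), c)/3)


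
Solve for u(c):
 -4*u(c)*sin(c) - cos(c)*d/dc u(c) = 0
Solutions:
 u(c) = C1*cos(c)^4


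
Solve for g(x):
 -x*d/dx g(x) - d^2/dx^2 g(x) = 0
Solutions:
 g(x) = C1 + C2*erf(sqrt(2)*x/2)


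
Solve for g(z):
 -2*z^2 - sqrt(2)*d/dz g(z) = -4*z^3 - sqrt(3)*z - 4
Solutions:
 g(z) = C1 + sqrt(2)*z^4/2 - sqrt(2)*z^3/3 + sqrt(6)*z^2/4 + 2*sqrt(2)*z


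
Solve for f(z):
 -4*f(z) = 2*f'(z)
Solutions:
 f(z) = C1*exp(-2*z)


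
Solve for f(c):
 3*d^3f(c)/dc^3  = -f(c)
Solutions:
 f(c) = C3*exp(-3^(2/3)*c/3) + (C1*sin(3^(1/6)*c/2) + C2*cos(3^(1/6)*c/2))*exp(3^(2/3)*c/6)


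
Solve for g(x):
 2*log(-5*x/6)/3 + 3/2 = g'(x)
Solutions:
 g(x) = C1 + 2*x*log(-x)/3 + x*(-4*log(6) + 5 + 4*log(5))/6


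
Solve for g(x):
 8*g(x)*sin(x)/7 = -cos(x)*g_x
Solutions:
 g(x) = C1*cos(x)^(8/7)


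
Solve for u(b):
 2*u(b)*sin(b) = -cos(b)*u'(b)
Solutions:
 u(b) = C1*cos(b)^2


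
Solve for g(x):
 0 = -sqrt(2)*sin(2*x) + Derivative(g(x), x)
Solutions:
 g(x) = C1 - sqrt(2)*cos(2*x)/2


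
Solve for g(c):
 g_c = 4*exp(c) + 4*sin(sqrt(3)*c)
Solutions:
 g(c) = C1 + 4*exp(c) - 4*sqrt(3)*cos(sqrt(3)*c)/3


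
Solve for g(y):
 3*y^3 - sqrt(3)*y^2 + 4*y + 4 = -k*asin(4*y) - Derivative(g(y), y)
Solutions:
 g(y) = C1 - k*(y*asin(4*y) + sqrt(1 - 16*y^2)/4) - 3*y^4/4 + sqrt(3)*y^3/3 - 2*y^2 - 4*y


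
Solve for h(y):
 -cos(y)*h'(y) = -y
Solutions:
 h(y) = C1 + Integral(y/cos(y), y)


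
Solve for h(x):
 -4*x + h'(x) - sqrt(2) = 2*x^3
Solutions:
 h(x) = C1 + x^4/2 + 2*x^2 + sqrt(2)*x


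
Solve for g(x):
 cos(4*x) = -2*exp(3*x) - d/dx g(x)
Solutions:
 g(x) = C1 - 2*exp(3*x)/3 - sin(4*x)/4


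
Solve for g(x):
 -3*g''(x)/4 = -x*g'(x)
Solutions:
 g(x) = C1 + C2*erfi(sqrt(6)*x/3)


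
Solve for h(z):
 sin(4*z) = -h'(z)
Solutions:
 h(z) = C1 + cos(4*z)/4


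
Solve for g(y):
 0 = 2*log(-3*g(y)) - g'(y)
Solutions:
 -Integral(1/(log(-_y) + log(3)), (_y, g(y)))/2 = C1 - y


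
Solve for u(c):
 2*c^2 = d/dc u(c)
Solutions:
 u(c) = C1 + 2*c^3/3


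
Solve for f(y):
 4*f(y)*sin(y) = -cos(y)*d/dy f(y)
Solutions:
 f(y) = C1*cos(y)^4
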